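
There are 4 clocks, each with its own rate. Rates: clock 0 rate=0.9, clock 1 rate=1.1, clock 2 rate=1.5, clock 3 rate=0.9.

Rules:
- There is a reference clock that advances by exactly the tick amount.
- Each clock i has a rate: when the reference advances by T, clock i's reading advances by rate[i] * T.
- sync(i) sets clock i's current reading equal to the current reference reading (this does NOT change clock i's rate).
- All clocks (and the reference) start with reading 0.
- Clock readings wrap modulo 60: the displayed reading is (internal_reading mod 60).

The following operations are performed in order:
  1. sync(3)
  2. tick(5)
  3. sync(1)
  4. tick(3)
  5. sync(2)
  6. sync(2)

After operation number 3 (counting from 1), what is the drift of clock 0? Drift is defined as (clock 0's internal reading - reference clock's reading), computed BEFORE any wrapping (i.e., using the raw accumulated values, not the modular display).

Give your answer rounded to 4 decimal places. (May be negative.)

Answer: -0.5000

Derivation:
After op 1 sync(3): ref=0.0000 raw=[0.0000 0.0000 0.0000 0.0000]
After op 2 tick(5): ref=5.0000 raw=[4.5000 5.5000 7.5000 4.5000]
After op 3 sync(1): ref=5.0000 raw=[4.5000 5.0000 7.5000 4.5000]
Drift of clock 0 after op 3: 4.5000 - 5.0000 = -0.5000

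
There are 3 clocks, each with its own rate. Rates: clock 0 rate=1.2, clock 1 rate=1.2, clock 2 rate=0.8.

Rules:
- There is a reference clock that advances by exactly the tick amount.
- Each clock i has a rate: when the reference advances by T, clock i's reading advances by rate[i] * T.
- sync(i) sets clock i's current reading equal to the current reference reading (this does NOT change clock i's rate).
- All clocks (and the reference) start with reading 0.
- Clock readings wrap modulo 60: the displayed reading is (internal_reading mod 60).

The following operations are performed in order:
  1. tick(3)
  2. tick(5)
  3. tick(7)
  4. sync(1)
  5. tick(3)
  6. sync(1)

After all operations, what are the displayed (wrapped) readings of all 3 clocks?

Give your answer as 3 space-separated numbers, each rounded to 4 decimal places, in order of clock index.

After op 1 tick(3): ref=3.0000 raw=[3.6000 3.6000 2.4000]
After op 2 tick(5): ref=8.0000 raw=[9.6000 9.6000 6.4000]
After op 3 tick(7): ref=15.0000 raw=[18.0000 18.0000 12.0000]
After op 4 sync(1): ref=15.0000 raw=[18.0000 15.0000 12.0000]
After op 5 tick(3): ref=18.0000 raw=[21.6000 18.6000 14.4000]
After op 6 sync(1): ref=18.0000 raw=[21.6000 18.0000 14.4000]
Wrap final raw readings (mod 60): 21.6000 mod 60 = 21.6000; 18.0000 mod 60 = 18.0000; 14.4000 mod 60 = 14.4000

Answer: 21.6000 18.0000 14.4000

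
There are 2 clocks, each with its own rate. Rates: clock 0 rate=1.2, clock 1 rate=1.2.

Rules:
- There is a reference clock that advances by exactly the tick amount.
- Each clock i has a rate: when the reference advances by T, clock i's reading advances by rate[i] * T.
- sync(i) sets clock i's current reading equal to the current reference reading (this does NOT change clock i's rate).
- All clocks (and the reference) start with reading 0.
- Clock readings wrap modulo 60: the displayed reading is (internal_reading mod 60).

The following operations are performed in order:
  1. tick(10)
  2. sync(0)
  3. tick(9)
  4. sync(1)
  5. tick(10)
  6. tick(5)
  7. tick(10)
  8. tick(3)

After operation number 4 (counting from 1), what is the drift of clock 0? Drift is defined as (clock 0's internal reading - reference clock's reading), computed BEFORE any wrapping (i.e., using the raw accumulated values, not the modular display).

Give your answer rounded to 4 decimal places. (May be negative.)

After op 1 tick(10): ref=10.0000 raw=[12.0000 12.0000]
After op 2 sync(0): ref=10.0000 raw=[10.0000 12.0000]
After op 3 tick(9): ref=19.0000 raw=[20.8000 22.8000]
After op 4 sync(1): ref=19.0000 raw=[20.8000 19.0000]
Drift of clock 0 after op 4: 20.8000 - 19.0000 = 1.8000

Answer: 1.8000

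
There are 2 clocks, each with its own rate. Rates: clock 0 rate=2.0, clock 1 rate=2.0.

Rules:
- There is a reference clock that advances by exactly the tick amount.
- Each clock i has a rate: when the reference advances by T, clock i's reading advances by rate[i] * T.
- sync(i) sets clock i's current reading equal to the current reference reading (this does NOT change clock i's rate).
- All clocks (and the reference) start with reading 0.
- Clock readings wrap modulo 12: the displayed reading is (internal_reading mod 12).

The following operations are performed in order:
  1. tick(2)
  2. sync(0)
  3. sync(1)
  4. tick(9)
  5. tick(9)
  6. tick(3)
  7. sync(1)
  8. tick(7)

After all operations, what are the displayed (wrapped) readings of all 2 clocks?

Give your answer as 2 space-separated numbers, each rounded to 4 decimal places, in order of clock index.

After op 1 tick(2): ref=2.0000 raw=[4.0000 4.0000]
After op 2 sync(0): ref=2.0000 raw=[2.0000 4.0000]
After op 3 sync(1): ref=2.0000 raw=[2.0000 2.0000]
After op 4 tick(9): ref=11.0000 raw=[20.0000 20.0000]
After op 5 tick(9): ref=20.0000 raw=[38.0000 38.0000]
After op 6 tick(3): ref=23.0000 raw=[44.0000 44.0000]
After op 7 sync(1): ref=23.0000 raw=[44.0000 23.0000]
After op 8 tick(7): ref=30.0000 raw=[58.0000 37.0000]
Wrap final raw readings (mod 12): 58.0000 mod 12 = 10.0000; 37.0000 mod 12 = 1.0000

Answer: 10.0000 1.0000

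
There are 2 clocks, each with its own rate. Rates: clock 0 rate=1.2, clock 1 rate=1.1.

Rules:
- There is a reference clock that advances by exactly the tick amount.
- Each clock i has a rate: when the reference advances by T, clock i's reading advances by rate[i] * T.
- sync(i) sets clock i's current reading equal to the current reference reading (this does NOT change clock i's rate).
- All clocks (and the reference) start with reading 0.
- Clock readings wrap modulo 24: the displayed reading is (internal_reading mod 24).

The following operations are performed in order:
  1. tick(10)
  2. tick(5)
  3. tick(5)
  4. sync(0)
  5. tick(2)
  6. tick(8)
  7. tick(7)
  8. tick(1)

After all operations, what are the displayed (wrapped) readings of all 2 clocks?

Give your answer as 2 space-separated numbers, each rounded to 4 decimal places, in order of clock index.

Answer: 17.6000 17.8000

Derivation:
After op 1 tick(10): ref=10.0000 raw=[12.0000 11.0000]
After op 2 tick(5): ref=15.0000 raw=[18.0000 16.5000]
After op 3 tick(5): ref=20.0000 raw=[24.0000 22.0000]
After op 4 sync(0): ref=20.0000 raw=[20.0000 22.0000]
After op 5 tick(2): ref=22.0000 raw=[22.4000 24.2000]
After op 6 tick(8): ref=30.0000 raw=[32.0000 33.0000]
After op 7 tick(7): ref=37.0000 raw=[40.4000 40.7000]
After op 8 tick(1): ref=38.0000 raw=[41.6000 41.8000]
Wrap final raw readings (mod 24): 41.6000 mod 24 = 17.6000; 41.8000 mod 24 = 17.8000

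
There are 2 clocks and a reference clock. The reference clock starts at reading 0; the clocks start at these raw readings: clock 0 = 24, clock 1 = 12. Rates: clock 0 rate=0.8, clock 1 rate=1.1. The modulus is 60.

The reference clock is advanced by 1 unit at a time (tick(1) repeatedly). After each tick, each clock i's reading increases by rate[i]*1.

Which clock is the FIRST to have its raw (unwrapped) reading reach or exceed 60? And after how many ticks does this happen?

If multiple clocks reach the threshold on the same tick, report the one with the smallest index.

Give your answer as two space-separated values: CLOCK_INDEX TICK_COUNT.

Answer: 1 44

Derivation:
clock 0: start=24, rate=0.8, needs 60-24 = 36; ticks = ceil(36/0.8) = ceil(45.0000) = 45; reading at tick 45 = 24 + 0.8*45 = 60.0000
clock 1: start=12, rate=1.1, needs 60-12 = 48; ticks = ceil(48/1.1) = ceil(43.6364) = 44; reading at tick 44 = 12 + 1.1*44 = 60.4000
Minimum tick count = 44; winners = [1]; smallest index = 1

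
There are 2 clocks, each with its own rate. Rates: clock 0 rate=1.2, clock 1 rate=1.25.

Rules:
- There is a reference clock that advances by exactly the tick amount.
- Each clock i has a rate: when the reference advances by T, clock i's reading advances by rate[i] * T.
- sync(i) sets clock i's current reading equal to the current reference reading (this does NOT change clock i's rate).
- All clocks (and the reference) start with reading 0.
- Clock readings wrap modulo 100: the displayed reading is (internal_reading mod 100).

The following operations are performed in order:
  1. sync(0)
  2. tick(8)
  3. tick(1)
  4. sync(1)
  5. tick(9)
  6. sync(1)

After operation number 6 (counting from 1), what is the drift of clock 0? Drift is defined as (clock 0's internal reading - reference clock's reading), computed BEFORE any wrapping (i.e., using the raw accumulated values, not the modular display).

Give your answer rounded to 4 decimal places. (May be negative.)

Answer: 3.6000

Derivation:
After op 1 sync(0): ref=0.0000 raw=[0.0000 0.0000]
After op 2 tick(8): ref=8.0000 raw=[9.6000 10.0000]
After op 3 tick(1): ref=9.0000 raw=[10.8000 11.2500]
After op 4 sync(1): ref=9.0000 raw=[10.8000 9.0000]
After op 5 tick(9): ref=18.0000 raw=[21.6000 20.2500]
After op 6 sync(1): ref=18.0000 raw=[21.6000 18.0000]
Drift of clock 0 after op 6: 21.6000 - 18.0000 = 3.6000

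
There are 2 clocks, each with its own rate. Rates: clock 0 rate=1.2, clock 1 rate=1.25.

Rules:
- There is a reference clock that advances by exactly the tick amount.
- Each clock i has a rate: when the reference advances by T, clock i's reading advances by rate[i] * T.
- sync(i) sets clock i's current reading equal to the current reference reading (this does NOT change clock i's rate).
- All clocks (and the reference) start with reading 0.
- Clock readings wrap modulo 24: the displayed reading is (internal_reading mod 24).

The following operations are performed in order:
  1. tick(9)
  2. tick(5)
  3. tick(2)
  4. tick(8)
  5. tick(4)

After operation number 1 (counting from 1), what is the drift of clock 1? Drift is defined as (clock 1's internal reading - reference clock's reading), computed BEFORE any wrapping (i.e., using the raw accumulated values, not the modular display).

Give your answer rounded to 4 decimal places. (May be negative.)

Answer: 2.2500

Derivation:
After op 1 tick(9): ref=9.0000 raw=[10.8000 11.2500]
Drift of clock 1 after op 1: 11.2500 - 9.0000 = 2.2500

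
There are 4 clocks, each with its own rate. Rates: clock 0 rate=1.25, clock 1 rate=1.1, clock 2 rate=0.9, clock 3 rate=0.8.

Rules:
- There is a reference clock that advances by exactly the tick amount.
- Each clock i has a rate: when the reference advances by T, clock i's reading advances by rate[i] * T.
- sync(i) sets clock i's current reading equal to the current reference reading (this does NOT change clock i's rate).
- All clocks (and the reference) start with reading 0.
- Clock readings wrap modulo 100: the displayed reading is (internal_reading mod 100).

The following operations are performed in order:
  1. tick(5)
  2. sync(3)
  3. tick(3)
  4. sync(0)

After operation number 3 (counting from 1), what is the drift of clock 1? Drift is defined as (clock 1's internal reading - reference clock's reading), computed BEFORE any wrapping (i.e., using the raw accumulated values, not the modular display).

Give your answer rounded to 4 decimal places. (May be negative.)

After op 1 tick(5): ref=5.0000 raw=[6.2500 5.5000 4.5000 4.0000]
After op 2 sync(3): ref=5.0000 raw=[6.2500 5.5000 4.5000 5.0000]
After op 3 tick(3): ref=8.0000 raw=[10.0000 8.8000 7.2000 7.4000]
Drift of clock 1 after op 3: 8.8000 - 8.0000 = 0.8000

Answer: 0.8000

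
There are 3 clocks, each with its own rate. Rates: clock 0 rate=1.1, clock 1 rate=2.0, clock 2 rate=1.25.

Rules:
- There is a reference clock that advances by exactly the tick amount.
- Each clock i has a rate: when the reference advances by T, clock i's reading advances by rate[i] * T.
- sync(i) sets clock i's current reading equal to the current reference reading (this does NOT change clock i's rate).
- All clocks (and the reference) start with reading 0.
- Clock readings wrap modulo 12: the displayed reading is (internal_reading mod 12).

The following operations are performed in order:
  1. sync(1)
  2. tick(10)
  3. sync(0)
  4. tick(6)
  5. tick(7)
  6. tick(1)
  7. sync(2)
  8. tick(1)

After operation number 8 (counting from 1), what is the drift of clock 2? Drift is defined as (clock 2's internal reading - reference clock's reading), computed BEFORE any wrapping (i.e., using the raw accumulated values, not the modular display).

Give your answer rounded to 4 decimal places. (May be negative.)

After op 1 sync(1): ref=0.0000 raw=[0.0000 0.0000 0.0000]
After op 2 tick(10): ref=10.0000 raw=[11.0000 20.0000 12.5000]
After op 3 sync(0): ref=10.0000 raw=[10.0000 20.0000 12.5000]
After op 4 tick(6): ref=16.0000 raw=[16.6000 32.0000 20.0000]
After op 5 tick(7): ref=23.0000 raw=[24.3000 46.0000 28.7500]
After op 6 tick(1): ref=24.0000 raw=[25.4000 48.0000 30.0000]
After op 7 sync(2): ref=24.0000 raw=[25.4000 48.0000 24.0000]
After op 8 tick(1): ref=25.0000 raw=[26.5000 50.0000 25.2500]
Drift of clock 2 after op 8: 25.2500 - 25.0000 = 0.2500

Answer: 0.2500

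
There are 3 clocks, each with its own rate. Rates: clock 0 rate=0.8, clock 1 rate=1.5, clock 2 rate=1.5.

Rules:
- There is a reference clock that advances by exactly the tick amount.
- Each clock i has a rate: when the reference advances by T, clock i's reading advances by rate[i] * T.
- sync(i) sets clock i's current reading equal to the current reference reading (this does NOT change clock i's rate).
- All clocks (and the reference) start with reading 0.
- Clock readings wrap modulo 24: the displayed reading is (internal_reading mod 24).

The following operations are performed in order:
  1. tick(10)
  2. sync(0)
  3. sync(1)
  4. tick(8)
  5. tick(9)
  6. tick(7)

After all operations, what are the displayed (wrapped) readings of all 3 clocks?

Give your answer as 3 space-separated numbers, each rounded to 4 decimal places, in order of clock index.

After op 1 tick(10): ref=10.0000 raw=[8.0000 15.0000 15.0000]
After op 2 sync(0): ref=10.0000 raw=[10.0000 15.0000 15.0000]
After op 3 sync(1): ref=10.0000 raw=[10.0000 10.0000 15.0000]
After op 4 tick(8): ref=18.0000 raw=[16.4000 22.0000 27.0000]
After op 5 tick(9): ref=27.0000 raw=[23.6000 35.5000 40.5000]
After op 6 tick(7): ref=34.0000 raw=[29.2000 46.0000 51.0000]
Wrap final raw readings (mod 24): 29.2000 mod 24 = 5.2000; 46.0000 mod 24 = 22.0000; 51.0000 mod 24 = 3.0000

Answer: 5.2000 22.0000 3.0000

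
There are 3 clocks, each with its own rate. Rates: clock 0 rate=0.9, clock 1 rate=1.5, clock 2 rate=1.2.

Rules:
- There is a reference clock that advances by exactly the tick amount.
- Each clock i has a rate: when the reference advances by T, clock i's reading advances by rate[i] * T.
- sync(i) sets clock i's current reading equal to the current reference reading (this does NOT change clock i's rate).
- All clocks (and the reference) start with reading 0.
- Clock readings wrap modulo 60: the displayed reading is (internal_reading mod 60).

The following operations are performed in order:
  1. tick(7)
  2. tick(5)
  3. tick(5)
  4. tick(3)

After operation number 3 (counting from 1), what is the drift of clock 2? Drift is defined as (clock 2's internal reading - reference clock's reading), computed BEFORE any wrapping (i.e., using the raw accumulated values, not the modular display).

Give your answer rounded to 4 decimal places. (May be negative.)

After op 1 tick(7): ref=7.0000 raw=[6.3000 10.5000 8.4000]
After op 2 tick(5): ref=12.0000 raw=[10.8000 18.0000 14.4000]
After op 3 tick(5): ref=17.0000 raw=[15.3000 25.5000 20.4000]
Drift of clock 2 after op 3: 20.4000 - 17.0000 = 3.4000

Answer: 3.4000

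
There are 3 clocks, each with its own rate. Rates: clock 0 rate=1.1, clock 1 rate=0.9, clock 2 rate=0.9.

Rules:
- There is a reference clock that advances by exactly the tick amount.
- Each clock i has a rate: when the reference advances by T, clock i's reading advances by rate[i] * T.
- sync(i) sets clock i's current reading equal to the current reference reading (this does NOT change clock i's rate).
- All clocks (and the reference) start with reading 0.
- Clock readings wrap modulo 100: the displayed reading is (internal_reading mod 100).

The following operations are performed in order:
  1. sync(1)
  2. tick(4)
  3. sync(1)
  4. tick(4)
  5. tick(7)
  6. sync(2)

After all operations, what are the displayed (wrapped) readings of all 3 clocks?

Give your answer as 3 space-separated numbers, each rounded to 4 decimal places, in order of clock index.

Answer: 16.5000 13.9000 15.0000

Derivation:
After op 1 sync(1): ref=0.0000 raw=[0.0000 0.0000 0.0000]
After op 2 tick(4): ref=4.0000 raw=[4.4000 3.6000 3.6000]
After op 3 sync(1): ref=4.0000 raw=[4.4000 4.0000 3.6000]
After op 4 tick(4): ref=8.0000 raw=[8.8000 7.6000 7.2000]
After op 5 tick(7): ref=15.0000 raw=[16.5000 13.9000 13.5000]
After op 6 sync(2): ref=15.0000 raw=[16.5000 13.9000 15.0000]
Wrap final raw readings (mod 100): 16.5000 mod 100 = 16.5000; 13.9000 mod 100 = 13.9000; 15.0000 mod 100 = 15.0000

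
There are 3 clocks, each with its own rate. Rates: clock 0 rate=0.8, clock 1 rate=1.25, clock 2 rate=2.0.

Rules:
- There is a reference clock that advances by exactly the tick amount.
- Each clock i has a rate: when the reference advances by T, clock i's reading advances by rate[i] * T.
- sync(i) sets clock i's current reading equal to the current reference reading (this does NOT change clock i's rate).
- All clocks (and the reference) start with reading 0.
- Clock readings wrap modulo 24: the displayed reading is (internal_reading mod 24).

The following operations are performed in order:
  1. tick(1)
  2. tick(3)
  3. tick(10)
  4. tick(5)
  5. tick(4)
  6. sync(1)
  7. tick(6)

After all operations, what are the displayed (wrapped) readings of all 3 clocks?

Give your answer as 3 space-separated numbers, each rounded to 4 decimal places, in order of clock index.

Answer: 23.2000 6.5000 10.0000

Derivation:
After op 1 tick(1): ref=1.0000 raw=[0.8000 1.2500 2.0000]
After op 2 tick(3): ref=4.0000 raw=[3.2000 5.0000 8.0000]
After op 3 tick(10): ref=14.0000 raw=[11.2000 17.5000 28.0000]
After op 4 tick(5): ref=19.0000 raw=[15.2000 23.7500 38.0000]
After op 5 tick(4): ref=23.0000 raw=[18.4000 28.7500 46.0000]
After op 6 sync(1): ref=23.0000 raw=[18.4000 23.0000 46.0000]
After op 7 tick(6): ref=29.0000 raw=[23.2000 30.5000 58.0000]
Wrap final raw readings (mod 24): 23.2000 mod 24 = 23.2000; 30.5000 mod 24 = 6.5000; 58.0000 mod 24 = 10.0000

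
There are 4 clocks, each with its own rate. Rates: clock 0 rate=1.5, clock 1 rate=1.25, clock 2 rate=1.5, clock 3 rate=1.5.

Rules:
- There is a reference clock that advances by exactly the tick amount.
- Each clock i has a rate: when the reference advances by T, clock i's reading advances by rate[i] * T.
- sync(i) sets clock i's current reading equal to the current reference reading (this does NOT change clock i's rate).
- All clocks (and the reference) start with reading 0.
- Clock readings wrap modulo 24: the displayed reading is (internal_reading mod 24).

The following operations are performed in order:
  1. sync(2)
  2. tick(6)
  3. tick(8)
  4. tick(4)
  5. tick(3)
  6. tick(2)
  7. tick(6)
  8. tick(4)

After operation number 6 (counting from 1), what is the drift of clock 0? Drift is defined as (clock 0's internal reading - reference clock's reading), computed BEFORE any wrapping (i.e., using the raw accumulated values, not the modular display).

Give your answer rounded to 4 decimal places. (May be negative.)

After op 1 sync(2): ref=0.0000 raw=[0.0000 0.0000 0.0000 0.0000]
After op 2 tick(6): ref=6.0000 raw=[9.0000 7.5000 9.0000 9.0000]
After op 3 tick(8): ref=14.0000 raw=[21.0000 17.5000 21.0000 21.0000]
After op 4 tick(4): ref=18.0000 raw=[27.0000 22.5000 27.0000 27.0000]
After op 5 tick(3): ref=21.0000 raw=[31.5000 26.2500 31.5000 31.5000]
After op 6 tick(2): ref=23.0000 raw=[34.5000 28.7500 34.5000 34.5000]
Drift of clock 0 after op 6: 34.5000 - 23.0000 = 11.5000

Answer: 11.5000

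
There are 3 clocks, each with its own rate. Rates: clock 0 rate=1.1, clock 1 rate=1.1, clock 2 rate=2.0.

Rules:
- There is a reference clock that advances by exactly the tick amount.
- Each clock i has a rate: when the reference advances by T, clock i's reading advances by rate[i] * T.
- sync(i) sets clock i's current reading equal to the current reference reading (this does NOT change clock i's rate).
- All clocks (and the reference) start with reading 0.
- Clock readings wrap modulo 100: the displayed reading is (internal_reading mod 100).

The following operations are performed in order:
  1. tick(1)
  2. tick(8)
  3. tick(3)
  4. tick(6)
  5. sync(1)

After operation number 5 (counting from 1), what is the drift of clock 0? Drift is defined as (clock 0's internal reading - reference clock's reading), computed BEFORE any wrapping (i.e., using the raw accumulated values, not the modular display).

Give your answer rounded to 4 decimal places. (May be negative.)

Answer: 1.8000

Derivation:
After op 1 tick(1): ref=1.0000 raw=[1.1000 1.1000 2.0000]
After op 2 tick(8): ref=9.0000 raw=[9.9000 9.9000 18.0000]
After op 3 tick(3): ref=12.0000 raw=[13.2000 13.2000 24.0000]
After op 4 tick(6): ref=18.0000 raw=[19.8000 19.8000 36.0000]
After op 5 sync(1): ref=18.0000 raw=[19.8000 18.0000 36.0000]
Drift of clock 0 after op 5: 19.8000 - 18.0000 = 1.8000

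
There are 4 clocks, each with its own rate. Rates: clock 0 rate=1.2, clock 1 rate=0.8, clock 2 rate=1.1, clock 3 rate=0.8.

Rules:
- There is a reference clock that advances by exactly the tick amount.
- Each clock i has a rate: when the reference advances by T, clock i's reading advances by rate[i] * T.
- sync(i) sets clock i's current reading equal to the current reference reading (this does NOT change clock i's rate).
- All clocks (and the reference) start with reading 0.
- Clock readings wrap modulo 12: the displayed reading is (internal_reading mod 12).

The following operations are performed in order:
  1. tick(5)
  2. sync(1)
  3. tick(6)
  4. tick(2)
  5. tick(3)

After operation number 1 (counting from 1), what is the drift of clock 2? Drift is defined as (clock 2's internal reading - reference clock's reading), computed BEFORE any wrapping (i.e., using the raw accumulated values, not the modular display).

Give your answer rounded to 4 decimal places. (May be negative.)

After op 1 tick(5): ref=5.0000 raw=[6.0000 4.0000 5.5000 4.0000]
Drift of clock 2 after op 1: 5.5000 - 5.0000 = 0.5000

Answer: 0.5000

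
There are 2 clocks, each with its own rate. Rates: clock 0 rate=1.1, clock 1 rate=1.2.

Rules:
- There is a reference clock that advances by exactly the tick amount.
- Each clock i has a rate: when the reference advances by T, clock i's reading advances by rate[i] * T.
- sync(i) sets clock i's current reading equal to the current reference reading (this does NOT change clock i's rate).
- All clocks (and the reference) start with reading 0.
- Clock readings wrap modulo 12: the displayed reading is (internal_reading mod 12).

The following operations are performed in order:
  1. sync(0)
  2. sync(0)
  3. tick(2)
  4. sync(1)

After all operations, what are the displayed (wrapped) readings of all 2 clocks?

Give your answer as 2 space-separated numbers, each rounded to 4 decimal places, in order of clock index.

Answer: 2.2000 2.0000

Derivation:
After op 1 sync(0): ref=0.0000 raw=[0.0000 0.0000]
After op 2 sync(0): ref=0.0000 raw=[0.0000 0.0000]
After op 3 tick(2): ref=2.0000 raw=[2.2000 2.4000]
After op 4 sync(1): ref=2.0000 raw=[2.2000 2.0000]
Wrap final raw readings (mod 12): 2.2000 mod 12 = 2.2000; 2.0000 mod 12 = 2.0000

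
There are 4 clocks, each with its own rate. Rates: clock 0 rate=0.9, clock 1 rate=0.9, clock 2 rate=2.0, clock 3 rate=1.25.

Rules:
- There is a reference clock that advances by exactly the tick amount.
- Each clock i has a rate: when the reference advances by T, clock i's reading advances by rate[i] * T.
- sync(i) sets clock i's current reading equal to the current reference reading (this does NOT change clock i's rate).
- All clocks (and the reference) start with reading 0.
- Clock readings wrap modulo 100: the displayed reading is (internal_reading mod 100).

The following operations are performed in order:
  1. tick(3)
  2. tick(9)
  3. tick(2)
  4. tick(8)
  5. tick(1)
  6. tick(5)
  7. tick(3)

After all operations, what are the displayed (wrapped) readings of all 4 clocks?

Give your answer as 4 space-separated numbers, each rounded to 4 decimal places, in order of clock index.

Answer: 27.9000 27.9000 62.0000 38.7500

Derivation:
After op 1 tick(3): ref=3.0000 raw=[2.7000 2.7000 6.0000 3.7500]
After op 2 tick(9): ref=12.0000 raw=[10.8000 10.8000 24.0000 15.0000]
After op 3 tick(2): ref=14.0000 raw=[12.6000 12.6000 28.0000 17.5000]
After op 4 tick(8): ref=22.0000 raw=[19.8000 19.8000 44.0000 27.5000]
After op 5 tick(1): ref=23.0000 raw=[20.7000 20.7000 46.0000 28.7500]
After op 6 tick(5): ref=28.0000 raw=[25.2000 25.2000 56.0000 35.0000]
After op 7 tick(3): ref=31.0000 raw=[27.9000 27.9000 62.0000 38.7500]
Wrap final raw readings (mod 100): 27.9000 mod 100 = 27.9000; 27.9000 mod 100 = 27.9000; 62.0000 mod 100 = 62.0000; 38.7500 mod 100 = 38.7500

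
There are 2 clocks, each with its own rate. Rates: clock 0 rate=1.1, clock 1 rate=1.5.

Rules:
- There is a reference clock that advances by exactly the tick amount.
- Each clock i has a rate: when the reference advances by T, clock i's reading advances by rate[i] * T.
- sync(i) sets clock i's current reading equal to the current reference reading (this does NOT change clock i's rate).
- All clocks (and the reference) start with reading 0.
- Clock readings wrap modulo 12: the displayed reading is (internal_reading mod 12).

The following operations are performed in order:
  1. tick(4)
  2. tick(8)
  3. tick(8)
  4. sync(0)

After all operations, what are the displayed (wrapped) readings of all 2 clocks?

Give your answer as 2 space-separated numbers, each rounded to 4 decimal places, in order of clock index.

After op 1 tick(4): ref=4.0000 raw=[4.4000 6.0000]
After op 2 tick(8): ref=12.0000 raw=[13.2000 18.0000]
After op 3 tick(8): ref=20.0000 raw=[22.0000 30.0000]
After op 4 sync(0): ref=20.0000 raw=[20.0000 30.0000]
Wrap final raw readings (mod 12): 20.0000 mod 12 = 8.0000; 30.0000 mod 12 = 6.0000

Answer: 8.0000 6.0000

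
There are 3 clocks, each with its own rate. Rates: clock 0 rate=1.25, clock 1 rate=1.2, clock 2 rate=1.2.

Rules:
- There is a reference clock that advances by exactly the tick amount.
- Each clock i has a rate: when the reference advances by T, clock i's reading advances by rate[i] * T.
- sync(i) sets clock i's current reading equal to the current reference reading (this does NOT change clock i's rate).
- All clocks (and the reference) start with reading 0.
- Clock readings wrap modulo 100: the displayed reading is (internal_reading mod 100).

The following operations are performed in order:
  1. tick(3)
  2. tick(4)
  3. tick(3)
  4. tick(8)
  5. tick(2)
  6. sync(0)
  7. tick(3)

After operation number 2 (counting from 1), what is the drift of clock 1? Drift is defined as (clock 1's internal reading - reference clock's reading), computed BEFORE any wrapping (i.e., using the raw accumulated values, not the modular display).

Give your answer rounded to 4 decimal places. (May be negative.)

After op 1 tick(3): ref=3.0000 raw=[3.7500 3.6000 3.6000]
After op 2 tick(4): ref=7.0000 raw=[8.7500 8.4000 8.4000]
Drift of clock 1 after op 2: 8.4000 - 7.0000 = 1.4000

Answer: 1.4000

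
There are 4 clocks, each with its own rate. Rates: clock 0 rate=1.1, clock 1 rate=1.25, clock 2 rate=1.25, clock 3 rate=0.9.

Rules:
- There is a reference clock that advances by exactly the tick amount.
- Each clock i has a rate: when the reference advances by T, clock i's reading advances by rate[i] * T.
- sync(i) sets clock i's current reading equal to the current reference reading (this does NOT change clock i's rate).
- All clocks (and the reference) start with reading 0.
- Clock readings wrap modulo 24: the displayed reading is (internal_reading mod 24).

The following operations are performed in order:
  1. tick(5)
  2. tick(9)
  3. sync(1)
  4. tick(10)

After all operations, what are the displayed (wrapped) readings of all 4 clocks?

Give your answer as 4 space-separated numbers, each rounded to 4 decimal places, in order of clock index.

Answer: 2.4000 2.5000 6.0000 21.6000

Derivation:
After op 1 tick(5): ref=5.0000 raw=[5.5000 6.2500 6.2500 4.5000]
After op 2 tick(9): ref=14.0000 raw=[15.4000 17.5000 17.5000 12.6000]
After op 3 sync(1): ref=14.0000 raw=[15.4000 14.0000 17.5000 12.6000]
After op 4 tick(10): ref=24.0000 raw=[26.4000 26.5000 30.0000 21.6000]
Wrap final raw readings (mod 24): 26.4000 mod 24 = 2.4000; 26.5000 mod 24 = 2.5000; 30.0000 mod 24 = 6.0000; 21.6000 mod 24 = 21.6000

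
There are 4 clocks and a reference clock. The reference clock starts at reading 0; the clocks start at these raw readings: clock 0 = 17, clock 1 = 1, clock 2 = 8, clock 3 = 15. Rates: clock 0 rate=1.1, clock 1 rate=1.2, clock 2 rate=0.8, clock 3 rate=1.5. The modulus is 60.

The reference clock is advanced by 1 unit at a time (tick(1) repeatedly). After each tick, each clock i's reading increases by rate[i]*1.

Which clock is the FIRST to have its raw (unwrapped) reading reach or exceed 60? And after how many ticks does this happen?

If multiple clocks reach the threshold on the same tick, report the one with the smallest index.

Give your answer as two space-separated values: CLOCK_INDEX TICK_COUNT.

Answer: 3 30

Derivation:
clock 0: start=17, rate=1.1, needs 60-17 = 43; ticks = ceil(43/1.1) = ceil(39.0909) = 40; reading at tick 40 = 17 + 1.1*40 = 61.0000
clock 1: start=1, rate=1.2, needs 60-1 = 59; ticks = ceil(59/1.2) = ceil(49.1667) = 50; reading at tick 50 = 1 + 1.2*50 = 61.0000
clock 2: start=8, rate=0.8, needs 60-8 = 52; ticks = ceil(52/0.8) = ceil(65.0000) = 65; reading at tick 65 = 8 + 0.8*65 = 60.0000
clock 3: start=15, rate=1.5, needs 60-15 = 45; ticks = ceil(45/1.5) = ceil(30.0000) = 30; reading at tick 30 = 15 + 1.5*30 = 60.0000
Minimum tick count = 30; winners = [3]; smallest index = 3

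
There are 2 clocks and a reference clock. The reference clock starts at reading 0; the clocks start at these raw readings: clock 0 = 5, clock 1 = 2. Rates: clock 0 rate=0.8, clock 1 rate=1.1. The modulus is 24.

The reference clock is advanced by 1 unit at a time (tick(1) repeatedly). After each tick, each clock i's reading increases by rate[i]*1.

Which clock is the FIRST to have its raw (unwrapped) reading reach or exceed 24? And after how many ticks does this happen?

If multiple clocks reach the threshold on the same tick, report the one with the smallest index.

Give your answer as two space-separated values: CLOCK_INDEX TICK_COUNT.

clock 0: start=5, rate=0.8, needs 24-5 = 19; ticks = ceil(19/0.8) = ceil(23.7500) = 24; reading at tick 24 = 5 + 0.8*24 = 24.2000
clock 1: start=2, rate=1.1, needs 24-2 = 22; ticks = ceil(22/1.1) = ceil(20.0000) = 20; reading at tick 20 = 2 + 1.1*20 = 24.0000
Minimum tick count = 20; winners = [1]; smallest index = 1

Answer: 1 20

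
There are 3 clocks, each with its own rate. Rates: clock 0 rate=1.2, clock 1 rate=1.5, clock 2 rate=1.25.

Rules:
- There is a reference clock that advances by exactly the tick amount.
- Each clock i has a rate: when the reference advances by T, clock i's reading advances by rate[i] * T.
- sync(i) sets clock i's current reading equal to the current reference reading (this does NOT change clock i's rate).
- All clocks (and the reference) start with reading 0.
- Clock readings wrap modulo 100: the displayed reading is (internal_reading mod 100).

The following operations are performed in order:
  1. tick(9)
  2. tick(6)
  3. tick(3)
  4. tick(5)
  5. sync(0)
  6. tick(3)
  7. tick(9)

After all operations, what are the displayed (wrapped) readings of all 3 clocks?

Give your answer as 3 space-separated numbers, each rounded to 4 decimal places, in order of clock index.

After op 1 tick(9): ref=9.0000 raw=[10.8000 13.5000 11.2500]
After op 2 tick(6): ref=15.0000 raw=[18.0000 22.5000 18.7500]
After op 3 tick(3): ref=18.0000 raw=[21.6000 27.0000 22.5000]
After op 4 tick(5): ref=23.0000 raw=[27.6000 34.5000 28.7500]
After op 5 sync(0): ref=23.0000 raw=[23.0000 34.5000 28.7500]
After op 6 tick(3): ref=26.0000 raw=[26.6000 39.0000 32.5000]
After op 7 tick(9): ref=35.0000 raw=[37.4000 52.5000 43.7500]
Wrap final raw readings (mod 100): 37.4000 mod 100 = 37.4000; 52.5000 mod 100 = 52.5000; 43.7500 mod 100 = 43.7500

Answer: 37.4000 52.5000 43.7500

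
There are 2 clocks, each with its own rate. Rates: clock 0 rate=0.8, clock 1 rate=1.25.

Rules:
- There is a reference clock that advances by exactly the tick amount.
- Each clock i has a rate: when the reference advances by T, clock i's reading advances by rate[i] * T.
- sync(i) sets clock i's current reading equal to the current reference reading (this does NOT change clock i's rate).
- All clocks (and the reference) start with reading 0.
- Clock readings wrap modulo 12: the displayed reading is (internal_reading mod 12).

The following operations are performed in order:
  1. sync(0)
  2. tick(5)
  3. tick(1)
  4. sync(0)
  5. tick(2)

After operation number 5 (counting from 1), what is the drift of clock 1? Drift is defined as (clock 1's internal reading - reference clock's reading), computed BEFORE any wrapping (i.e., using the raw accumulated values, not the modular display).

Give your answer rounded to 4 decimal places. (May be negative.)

Answer: 2.0000

Derivation:
After op 1 sync(0): ref=0.0000 raw=[0.0000 0.0000]
After op 2 tick(5): ref=5.0000 raw=[4.0000 6.2500]
After op 3 tick(1): ref=6.0000 raw=[4.8000 7.5000]
After op 4 sync(0): ref=6.0000 raw=[6.0000 7.5000]
After op 5 tick(2): ref=8.0000 raw=[7.6000 10.0000]
Drift of clock 1 after op 5: 10.0000 - 8.0000 = 2.0000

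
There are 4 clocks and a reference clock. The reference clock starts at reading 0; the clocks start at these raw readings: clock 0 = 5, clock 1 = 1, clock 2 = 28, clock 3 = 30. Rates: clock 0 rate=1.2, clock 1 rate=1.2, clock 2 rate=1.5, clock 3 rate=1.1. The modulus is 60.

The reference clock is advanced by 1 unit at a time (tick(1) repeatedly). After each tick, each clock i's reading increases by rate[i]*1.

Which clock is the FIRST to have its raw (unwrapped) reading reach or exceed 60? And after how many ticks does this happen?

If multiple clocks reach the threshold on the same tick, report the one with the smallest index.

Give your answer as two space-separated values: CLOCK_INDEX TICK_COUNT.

clock 0: start=5, rate=1.2, needs 60-5 = 55; ticks = ceil(55/1.2) = ceil(45.8333) = 46; reading at tick 46 = 5 + 1.2*46 = 60.2000
clock 1: start=1, rate=1.2, needs 60-1 = 59; ticks = ceil(59/1.2) = ceil(49.1667) = 50; reading at tick 50 = 1 + 1.2*50 = 61.0000
clock 2: start=28, rate=1.5, needs 60-28 = 32; ticks = ceil(32/1.5) = ceil(21.3333) = 22; reading at tick 22 = 28 + 1.5*22 = 61.0000
clock 3: start=30, rate=1.1, needs 60-30 = 30; ticks = ceil(30/1.1) = ceil(27.2727) = 28; reading at tick 28 = 30 + 1.1*28 = 60.8000
Minimum tick count = 22; winners = [2]; smallest index = 2

Answer: 2 22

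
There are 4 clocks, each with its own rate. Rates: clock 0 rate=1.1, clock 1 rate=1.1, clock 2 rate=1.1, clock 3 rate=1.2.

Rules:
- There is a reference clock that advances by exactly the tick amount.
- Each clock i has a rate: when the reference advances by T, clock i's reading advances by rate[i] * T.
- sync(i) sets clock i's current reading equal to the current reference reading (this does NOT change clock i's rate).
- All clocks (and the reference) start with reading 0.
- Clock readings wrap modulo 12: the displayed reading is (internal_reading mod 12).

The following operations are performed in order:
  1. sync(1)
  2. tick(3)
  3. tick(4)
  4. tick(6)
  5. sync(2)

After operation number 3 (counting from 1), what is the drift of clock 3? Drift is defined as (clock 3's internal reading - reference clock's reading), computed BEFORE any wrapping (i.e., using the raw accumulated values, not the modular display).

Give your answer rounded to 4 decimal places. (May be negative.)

After op 1 sync(1): ref=0.0000 raw=[0.0000 0.0000 0.0000 0.0000]
After op 2 tick(3): ref=3.0000 raw=[3.3000 3.3000 3.3000 3.6000]
After op 3 tick(4): ref=7.0000 raw=[7.7000 7.7000 7.7000 8.4000]
Drift of clock 3 after op 3: 8.4000 - 7.0000 = 1.4000

Answer: 1.4000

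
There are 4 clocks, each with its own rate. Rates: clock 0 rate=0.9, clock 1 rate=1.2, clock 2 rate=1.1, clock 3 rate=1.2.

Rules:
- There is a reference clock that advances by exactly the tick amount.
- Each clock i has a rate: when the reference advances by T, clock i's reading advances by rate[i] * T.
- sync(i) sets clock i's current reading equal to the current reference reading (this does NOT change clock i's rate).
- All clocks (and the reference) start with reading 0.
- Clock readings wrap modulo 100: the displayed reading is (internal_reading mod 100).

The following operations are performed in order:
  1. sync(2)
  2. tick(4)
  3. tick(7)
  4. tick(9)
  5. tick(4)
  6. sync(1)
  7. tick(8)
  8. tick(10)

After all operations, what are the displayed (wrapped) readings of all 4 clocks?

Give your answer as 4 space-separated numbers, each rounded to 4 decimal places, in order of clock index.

After op 1 sync(2): ref=0.0000 raw=[0.0000 0.0000 0.0000 0.0000]
After op 2 tick(4): ref=4.0000 raw=[3.6000 4.8000 4.4000 4.8000]
After op 3 tick(7): ref=11.0000 raw=[9.9000 13.2000 12.1000 13.2000]
After op 4 tick(9): ref=20.0000 raw=[18.0000 24.0000 22.0000 24.0000]
After op 5 tick(4): ref=24.0000 raw=[21.6000 28.8000 26.4000 28.8000]
After op 6 sync(1): ref=24.0000 raw=[21.6000 24.0000 26.4000 28.8000]
After op 7 tick(8): ref=32.0000 raw=[28.8000 33.6000 35.2000 38.4000]
After op 8 tick(10): ref=42.0000 raw=[37.8000 45.6000 46.2000 50.4000]
Wrap final raw readings (mod 100): 37.8000 mod 100 = 37.8000; 45.6000 mod 100 = 45.6000; 46.2000 mod 100 = 46.2000; 50.4000 mod 100 = 50.4000

Answer: 37.8000 45.6000 46.2000 50.4000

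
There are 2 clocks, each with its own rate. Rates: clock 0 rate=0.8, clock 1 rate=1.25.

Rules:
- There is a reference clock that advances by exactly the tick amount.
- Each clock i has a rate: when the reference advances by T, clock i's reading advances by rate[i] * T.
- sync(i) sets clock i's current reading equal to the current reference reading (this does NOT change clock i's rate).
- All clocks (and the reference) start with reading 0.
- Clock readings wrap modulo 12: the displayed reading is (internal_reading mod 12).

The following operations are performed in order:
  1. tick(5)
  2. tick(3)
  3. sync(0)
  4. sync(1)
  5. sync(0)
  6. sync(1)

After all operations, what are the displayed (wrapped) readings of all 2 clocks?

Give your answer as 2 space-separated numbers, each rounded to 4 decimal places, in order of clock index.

After op 1 tick(5): ref=5.0000 raw=[4.0000 6.2500]
After op 2 tick(3): ref=8.0000 raw=[6.4000 10.0000]
After op 3 sync(0): ref=8.0000 raw=[8.0000 10.0000]
After op 4 sync(1): ref=8.0000 raw=[8.0000 8.0000]
After op 5 sync(0): ref=8.0000 raw=[8.0000 8.0000]
After op 6 sync(1): ref=8.0000 raw=[8.0000 8.0000]
Wrap final raw readings (mod 12): 8.0000 mod 12 = 8.0000; 8.0000 mod 12 = 8.0000

Answer: 8.0000 8.0000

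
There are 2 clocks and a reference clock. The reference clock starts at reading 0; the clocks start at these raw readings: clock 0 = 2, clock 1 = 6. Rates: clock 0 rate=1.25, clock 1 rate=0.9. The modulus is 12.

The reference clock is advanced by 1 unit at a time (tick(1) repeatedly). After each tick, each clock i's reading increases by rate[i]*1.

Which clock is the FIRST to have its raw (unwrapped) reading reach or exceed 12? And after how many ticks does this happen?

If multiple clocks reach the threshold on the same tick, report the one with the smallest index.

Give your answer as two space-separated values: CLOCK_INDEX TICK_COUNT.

clock 0: start=2, rate=1.25, needs 12-2 = 10; ticks = ceil(10/1.25) = ceil(8.0000) = 8; reading at tick 8 = 2 + 1.25*8 = 12.0000
clock 1: start=6, rate=0.9, needs 12-6 = 6; ticks = ceil(6/0.9) = ceil(6.6667) = 7; reading at tick 7 = 6 + 0.9*7 = 12.3000
Minimum tick count = 7; winners = [1]; smallest index = 1

Answer: 1 7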